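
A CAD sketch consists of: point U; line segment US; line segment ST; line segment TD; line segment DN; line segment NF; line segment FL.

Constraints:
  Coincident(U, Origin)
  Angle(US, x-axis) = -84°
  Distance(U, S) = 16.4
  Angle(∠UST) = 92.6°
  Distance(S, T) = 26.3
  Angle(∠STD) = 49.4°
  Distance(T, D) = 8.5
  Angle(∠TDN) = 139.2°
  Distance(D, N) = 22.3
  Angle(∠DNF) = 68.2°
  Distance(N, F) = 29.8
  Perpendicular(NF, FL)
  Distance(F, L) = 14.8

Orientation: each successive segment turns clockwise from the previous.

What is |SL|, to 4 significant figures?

25.46

U is at the origin; US runs at -84.0° with length 16.4, so S = (1.714, -16.31). ∠UST = 92.6° gives ST at -171.4° from the x-axis; with |ST| = 26.3, T = (-24.29, -20.24). ∠STD = 49.4° gives TD at 58.00° from the x-axis; with |TD| = 8.5, D = (-19.79, -13.03). ∠TDN = 139.2° gives DN at 17.20° from the x-axis; with |DN| = 22.3, N = (1.517, -6.440). ∠DNF = 68.2° gives NF at -94.60° from the x-axis; with |NF| = 29.8, F = (-0.8729, -36.14). NF ⟂ FL, so FL runs at 175.4°; with |FL| = 14.8, L = (-15.63, -34.96). Then |SL| = |L − S| = 25.46.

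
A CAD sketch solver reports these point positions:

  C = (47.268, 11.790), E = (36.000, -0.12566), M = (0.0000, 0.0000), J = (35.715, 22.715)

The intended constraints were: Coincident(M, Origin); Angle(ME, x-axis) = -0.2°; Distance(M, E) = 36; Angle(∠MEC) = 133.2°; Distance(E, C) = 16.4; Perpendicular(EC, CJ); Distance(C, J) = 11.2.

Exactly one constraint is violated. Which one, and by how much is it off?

Distance(C, J) = 11.2 — off by 4.70.

M = (0.00, 0.00) ✓; ME at -0.2000° ✓; |ME| = 36.00 ✓; ∠MEC = 133.2° ✓; |EC| = 16.40 ✓; ∠(EC, CJ) = 90.00° ✓; |CJ| = 15.90 ✗.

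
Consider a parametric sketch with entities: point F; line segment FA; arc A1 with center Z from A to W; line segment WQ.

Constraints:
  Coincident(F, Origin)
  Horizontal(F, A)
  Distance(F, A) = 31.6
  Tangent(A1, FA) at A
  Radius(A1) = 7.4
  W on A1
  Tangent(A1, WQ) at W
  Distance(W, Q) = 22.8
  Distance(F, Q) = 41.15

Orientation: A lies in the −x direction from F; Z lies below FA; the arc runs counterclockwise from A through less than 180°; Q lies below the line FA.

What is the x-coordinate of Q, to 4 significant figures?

-27.12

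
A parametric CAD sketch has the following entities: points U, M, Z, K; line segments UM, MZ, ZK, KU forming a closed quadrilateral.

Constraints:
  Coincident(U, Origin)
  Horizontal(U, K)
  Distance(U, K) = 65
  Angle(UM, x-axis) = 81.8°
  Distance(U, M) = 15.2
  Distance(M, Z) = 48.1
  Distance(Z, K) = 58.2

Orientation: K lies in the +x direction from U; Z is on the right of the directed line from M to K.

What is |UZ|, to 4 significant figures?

34.87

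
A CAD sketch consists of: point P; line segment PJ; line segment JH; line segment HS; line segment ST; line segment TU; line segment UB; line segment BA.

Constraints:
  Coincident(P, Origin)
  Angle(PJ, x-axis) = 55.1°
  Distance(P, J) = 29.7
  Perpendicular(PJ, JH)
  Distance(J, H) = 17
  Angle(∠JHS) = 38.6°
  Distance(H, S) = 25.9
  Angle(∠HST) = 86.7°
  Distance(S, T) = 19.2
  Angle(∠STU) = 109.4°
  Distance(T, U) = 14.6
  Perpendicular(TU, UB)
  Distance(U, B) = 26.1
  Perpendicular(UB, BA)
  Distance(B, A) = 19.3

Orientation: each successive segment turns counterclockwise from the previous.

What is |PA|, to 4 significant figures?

11.14

P is at the origin; PJ runs at 55.1° with length 29.7, so J = (16.99, 24.36). The perpendicularity gives JH at right angles to PJ, so JH runs at 145.1°; with |JH| = 17.0, H = (3.050, 34.08). ∠JHS = 38.6° gives HS at -73.50° from the x-axis; with |HS| = 25.9, S = (10.41, 9.252). ∠HST = 86.7° gives ST at 19.80° from the x-axis; with |ST| = 19.2, T = (28.47, 15.76). ∠STU = 109.4° gives TU at 90.40° from the x-axis; with |TU| = 14.6, U = (28.37, 30.35). TU is perpendicular to UB, so UB runs at -179.6°; with |UB| = 26.1, B = (2.270, 30.17). UB ⟂ BA, so BA runs at -89.60°; with |BA| = 19.3, A = (2.405, 10.87). Then |PA| = |A − P| = 11.14.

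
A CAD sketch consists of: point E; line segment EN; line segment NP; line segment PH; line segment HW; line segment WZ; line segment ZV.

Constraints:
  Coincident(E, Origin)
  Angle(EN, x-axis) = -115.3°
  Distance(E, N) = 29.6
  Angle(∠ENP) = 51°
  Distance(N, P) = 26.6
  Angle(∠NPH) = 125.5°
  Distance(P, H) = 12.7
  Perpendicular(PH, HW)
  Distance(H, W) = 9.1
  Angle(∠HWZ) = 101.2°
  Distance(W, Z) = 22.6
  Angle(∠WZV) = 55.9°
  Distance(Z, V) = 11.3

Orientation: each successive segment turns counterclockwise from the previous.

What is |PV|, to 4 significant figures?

5.935

∠HWZ = 101.2° gives WZ at -123.0° from the x-axis; with |WZ| = 22.6, Z = (-2.848, -24.24). ∠WZV = 55.9° gives ZV at 1.100° from the x-axis; with |ZV| = 11.3, V = (8.450, -24.03). Then |PV| = |V − P| = 5.935.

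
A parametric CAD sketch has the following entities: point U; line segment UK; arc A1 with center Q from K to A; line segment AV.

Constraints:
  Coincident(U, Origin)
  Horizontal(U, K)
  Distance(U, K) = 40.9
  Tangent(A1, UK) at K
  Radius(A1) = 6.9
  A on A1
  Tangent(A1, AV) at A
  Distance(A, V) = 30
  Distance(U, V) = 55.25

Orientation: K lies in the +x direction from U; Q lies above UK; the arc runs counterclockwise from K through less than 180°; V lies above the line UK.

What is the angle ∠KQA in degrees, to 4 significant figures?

103.9°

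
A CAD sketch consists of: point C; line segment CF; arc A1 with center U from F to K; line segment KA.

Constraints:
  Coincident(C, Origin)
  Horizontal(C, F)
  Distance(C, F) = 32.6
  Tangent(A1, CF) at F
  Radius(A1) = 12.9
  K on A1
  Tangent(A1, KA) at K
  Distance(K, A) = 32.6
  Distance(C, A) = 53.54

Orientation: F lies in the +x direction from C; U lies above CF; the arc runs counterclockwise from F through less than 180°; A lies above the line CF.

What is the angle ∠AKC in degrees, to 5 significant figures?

81.197°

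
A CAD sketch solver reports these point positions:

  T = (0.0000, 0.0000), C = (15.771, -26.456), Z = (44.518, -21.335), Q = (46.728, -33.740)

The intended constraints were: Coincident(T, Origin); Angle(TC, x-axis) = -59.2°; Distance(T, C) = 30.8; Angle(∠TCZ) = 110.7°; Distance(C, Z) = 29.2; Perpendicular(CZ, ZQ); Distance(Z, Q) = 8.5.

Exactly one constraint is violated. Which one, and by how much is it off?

Distance(Z, Q) = 8.5 — off by 4.10.

T = (0.00, 0.00) ✓; TC at -59.20° ✓; |TC| = 30.80 ✓; ∠TCZ = 110.7° ✓; |CZ| = 29.20 ✓; ∠(CZ, ZQ) = 90.00° ✓; |ZQ| = 12.60 ✗.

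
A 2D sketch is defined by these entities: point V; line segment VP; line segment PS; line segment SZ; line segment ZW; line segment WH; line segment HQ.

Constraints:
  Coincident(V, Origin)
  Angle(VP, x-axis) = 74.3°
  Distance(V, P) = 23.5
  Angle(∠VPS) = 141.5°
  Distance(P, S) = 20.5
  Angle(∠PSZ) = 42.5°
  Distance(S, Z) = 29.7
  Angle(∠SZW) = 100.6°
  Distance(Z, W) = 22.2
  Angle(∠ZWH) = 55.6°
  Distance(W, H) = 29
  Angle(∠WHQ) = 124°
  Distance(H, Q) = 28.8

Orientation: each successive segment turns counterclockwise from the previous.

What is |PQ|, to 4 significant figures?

34.60

∠ZWH = 55.6° gives WH at 94.10° from the x-axis; with |WH| = 29.0, H = (5.497, 31.29). ∠WHQ = 124.0° gives HQ at 150.1° from the x-axis; with |HQ| = 28.8, Q = (-19.47, 45.64). Then |PQ| = |Q − P| = 34.60.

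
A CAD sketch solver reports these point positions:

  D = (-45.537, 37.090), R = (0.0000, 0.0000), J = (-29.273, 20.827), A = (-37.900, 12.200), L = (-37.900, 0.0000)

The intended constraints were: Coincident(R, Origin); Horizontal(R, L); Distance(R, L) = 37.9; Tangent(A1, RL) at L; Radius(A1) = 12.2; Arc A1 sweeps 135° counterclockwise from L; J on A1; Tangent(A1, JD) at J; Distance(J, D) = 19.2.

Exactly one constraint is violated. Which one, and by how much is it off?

Distance(J, D) = 19.2 — off by 3.80.

R = (0.00, 0.00) ✓; R.y = 0.00, L.y = 0.00 ✓; |RL| = 37.90 ✓; ∠(AL, LR) = 90.00° ✓; |AL| = 12.20 ✓; bearing(A→J) − bearing(A→L) = 135.0° ✓; |AJ| = 12.20 ✓; ∠(AJ, JD) = 90.00° ✓; |JD| = 23.00 ✗.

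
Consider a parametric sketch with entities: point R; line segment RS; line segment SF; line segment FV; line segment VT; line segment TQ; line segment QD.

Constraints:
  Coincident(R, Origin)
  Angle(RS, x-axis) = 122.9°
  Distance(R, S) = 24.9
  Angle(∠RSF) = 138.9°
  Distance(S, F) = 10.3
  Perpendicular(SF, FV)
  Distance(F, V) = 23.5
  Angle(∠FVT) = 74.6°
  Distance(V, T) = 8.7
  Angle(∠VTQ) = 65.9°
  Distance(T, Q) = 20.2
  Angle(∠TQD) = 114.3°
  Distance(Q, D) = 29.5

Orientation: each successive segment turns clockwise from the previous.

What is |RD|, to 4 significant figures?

62.07

∠VTQ = 65.9° gives TQ at 132.3° from the x-axis; with |TQ| = 20.2, Q = (-5.874, 34.72). ∠TQD = 114.3° gives QD at 66.60° from the x-axis; with |QD| = 29.5, D = (5.842, 61.79). Then |RD| = |D − R| = 62.07.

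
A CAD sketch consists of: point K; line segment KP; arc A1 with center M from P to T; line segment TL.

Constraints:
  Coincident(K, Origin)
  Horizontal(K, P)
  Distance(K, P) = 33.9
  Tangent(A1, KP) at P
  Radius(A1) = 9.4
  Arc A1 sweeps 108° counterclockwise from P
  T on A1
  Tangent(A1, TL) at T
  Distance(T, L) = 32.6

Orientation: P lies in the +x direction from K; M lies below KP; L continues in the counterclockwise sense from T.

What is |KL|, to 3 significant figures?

55.7

K is at the origin; K and P share the same y with |KP| = 33.9 and P on the +x side, so P = (33.9, 0.00). Since A1 is tangent to KP there, MP ⟂ KP, so M = P + (0, -9.4) = (33.9, -9.40). On A1, P sits at bearing 90° from M; a 108° counterclockwise sweep puts T at bearing 198°, so T = M + 9.4·(cos 198°, sin 198°) = (25.0, -12.3). A1 meets TL tangentially, so MT is at right angles to TL, so TL runs along (−sin 198°, cos 198°); with |TL| = 32.6, L = (35.0, -43.3). Then |KL| = |L − K| = 55.7.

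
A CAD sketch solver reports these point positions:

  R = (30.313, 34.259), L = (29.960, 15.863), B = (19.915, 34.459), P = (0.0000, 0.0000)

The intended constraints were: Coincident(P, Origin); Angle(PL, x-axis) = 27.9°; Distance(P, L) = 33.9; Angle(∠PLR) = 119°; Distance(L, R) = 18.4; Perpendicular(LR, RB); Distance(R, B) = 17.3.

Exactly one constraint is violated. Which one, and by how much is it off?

Distance(R, B) = 17.3 — off by 6.90.

P = (0.00, 0.00) ✓; PL at 27.90° ✓; |PL| = 33.90 ✓; ∠PLR = 119.0° ✓; |LR| = 18.40 ✓; ∠(LR, RB) = 90.00° ✓; |RB| = 10.40 ✗.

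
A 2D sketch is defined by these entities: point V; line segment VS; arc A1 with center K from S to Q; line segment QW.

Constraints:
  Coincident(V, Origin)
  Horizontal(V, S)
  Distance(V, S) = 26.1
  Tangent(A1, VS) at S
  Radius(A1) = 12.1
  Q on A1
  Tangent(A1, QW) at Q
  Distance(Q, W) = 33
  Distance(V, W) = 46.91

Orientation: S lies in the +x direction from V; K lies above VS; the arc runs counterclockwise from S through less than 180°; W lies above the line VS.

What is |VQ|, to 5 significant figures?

40.527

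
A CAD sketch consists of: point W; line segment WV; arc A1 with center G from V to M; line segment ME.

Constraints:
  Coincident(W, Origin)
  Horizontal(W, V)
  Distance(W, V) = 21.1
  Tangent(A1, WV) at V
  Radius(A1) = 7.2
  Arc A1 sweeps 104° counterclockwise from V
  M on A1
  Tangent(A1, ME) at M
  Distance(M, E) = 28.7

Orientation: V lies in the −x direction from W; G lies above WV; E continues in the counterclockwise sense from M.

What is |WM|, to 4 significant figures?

16.71

W is at the origin; W and V share the same y with |WV| = 21.1 and V on the −x side, so V = (-21.10, 0.000). A1 meets WV tangentially, so GV is at right angles to WV, so G = V + (0, 7.2) = (-21.10, 7.200). On A1, V sits at bearing -90° from G; a 104° counterclockwise sweep puts M at bearing 14°, so M = G + 7.2·(cos 14°, sin 14°) = (-14.11, 8.942). Then |WM| = |M − W| = 16.71.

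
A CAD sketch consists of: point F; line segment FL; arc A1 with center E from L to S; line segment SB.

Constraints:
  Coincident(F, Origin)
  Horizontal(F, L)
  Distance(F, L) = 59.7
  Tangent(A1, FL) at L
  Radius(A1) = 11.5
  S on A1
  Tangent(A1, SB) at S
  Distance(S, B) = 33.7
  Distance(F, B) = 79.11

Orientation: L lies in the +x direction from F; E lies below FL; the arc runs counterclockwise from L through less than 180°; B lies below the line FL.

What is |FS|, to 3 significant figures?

52.0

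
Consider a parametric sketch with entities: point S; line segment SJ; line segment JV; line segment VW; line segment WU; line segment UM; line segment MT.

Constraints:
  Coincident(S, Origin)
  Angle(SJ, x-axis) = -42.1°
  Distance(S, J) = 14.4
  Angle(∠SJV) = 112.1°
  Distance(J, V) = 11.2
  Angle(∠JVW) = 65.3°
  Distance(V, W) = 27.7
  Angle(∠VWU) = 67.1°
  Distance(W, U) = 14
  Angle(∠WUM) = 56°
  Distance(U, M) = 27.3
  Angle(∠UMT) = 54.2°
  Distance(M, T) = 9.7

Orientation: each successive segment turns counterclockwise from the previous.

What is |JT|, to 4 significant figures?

23.25

∠WUM = 56.0° gives UM at 17.40° from the x-axis; with |UM| = 27.3, M = (21.45, 7.587). ∠UMT = 54.2° gives MT at 143.2° from the x-axis; with |MT| = 9.7, T = (13.68, 13.40). Then |JT| = |T − J| = 23.25.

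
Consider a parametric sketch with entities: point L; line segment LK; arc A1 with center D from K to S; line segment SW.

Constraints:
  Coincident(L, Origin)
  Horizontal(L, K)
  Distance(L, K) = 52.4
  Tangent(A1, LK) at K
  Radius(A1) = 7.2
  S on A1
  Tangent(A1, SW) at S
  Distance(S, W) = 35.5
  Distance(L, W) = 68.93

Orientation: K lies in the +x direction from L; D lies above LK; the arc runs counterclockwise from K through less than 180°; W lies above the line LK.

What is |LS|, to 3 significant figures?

60.1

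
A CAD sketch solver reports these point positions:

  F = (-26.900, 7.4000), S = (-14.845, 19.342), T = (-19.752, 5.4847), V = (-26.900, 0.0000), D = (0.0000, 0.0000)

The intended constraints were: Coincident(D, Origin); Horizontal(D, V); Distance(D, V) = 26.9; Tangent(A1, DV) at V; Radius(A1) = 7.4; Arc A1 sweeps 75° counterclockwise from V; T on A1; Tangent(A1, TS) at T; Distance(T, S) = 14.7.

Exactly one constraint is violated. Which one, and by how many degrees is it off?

Tangent(A1, TS) at T — off by 4.50°.

D = (0.00, 0.00) ✓; D.y = 0.00, V.y = 0.00 ✓; |DV| = 26.90 ✓; ∠(FV, VD) = 90.00° ✓; |FV| = 7.400 ✓; bearing(F→T) − bearing(F→V) = 75.00° ✓; |FT| = 7.400 ✓; ∠(FT, TS) = 94.50° ✗; |TS| = 14.70 ✓.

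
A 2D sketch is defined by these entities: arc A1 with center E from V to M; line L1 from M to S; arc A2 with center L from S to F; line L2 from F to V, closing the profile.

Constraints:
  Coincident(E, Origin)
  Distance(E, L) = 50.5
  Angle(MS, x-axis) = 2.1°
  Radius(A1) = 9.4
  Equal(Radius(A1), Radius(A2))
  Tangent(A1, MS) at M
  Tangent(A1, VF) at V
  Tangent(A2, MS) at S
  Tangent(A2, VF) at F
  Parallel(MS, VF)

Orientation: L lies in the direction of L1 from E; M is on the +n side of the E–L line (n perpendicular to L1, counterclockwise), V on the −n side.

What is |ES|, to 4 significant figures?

51.37

The slot axis is L1's direction at 2.1°, so u = (cos 2.1°, sin 2.1°) = (0.9993, 0.03664) and n = (−sin 2.1°, cos 2.1°) = (-0.03664, 0.9993). E is at the origin and L lies 50.5 along u from E, so L = 50.5·u = (50.47, 1.851). Tangency of A1 to both parallel lines with radius 9.4 puts M and V at E ± 9.4·n: M = (-0.3445, 9.394), V = (0.3445, -9.394). Equal radii place S and F the same way about L: S = L + 9.4·n = (50.12, 11.24), F = L − 9.4·n = (50.81, -7.543). Then |ES| = |S − E| = 51.37.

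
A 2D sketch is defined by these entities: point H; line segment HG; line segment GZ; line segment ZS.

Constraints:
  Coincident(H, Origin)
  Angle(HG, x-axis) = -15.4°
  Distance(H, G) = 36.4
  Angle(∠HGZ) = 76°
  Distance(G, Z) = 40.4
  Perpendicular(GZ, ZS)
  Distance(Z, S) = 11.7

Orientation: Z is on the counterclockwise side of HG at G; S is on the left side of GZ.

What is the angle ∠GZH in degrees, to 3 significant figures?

48.2°

H is at the origin; HG runs at -15.4° with length 36.4, so G = 36.4·(cos -15.4°, sin -15.4°) = (35.1, -9.67). ∠HGZ = 76.0°, so GZ runs at -15.4° + (180° − 76.0°) = 88.6° from the x-axis; with |GZ| = 40.4, Z = G + 40.4·(cos 88.6°, sin 88.6°) = (36.1, 30.7). Then cos ∠GZH = ZG·ZH / (|ZG||ZH|), giving 48.2°.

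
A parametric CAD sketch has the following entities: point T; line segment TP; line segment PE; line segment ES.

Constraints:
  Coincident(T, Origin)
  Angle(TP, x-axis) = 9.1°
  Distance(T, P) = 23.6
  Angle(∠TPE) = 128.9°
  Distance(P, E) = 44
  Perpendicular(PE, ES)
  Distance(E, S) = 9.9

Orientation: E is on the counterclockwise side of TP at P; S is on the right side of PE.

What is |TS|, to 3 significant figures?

65.3

T is at the origin; TP runs at 9.1° with length 23.6, so P = 23.6·(cos 9.1°, sin 9.1°) = (23.3, 3.73). ∠TPE = 128.9°, so PE runs at 9.1° + (180° − 128.9°) = 60.2° from the x-axis; with |PE| = 44.0, E = P + 44.0·(cos 60.2°, sin 60.2°) = (45.2, 41.9). PE ⟂ ES; with |ES| = 9.9 on the right of PE, S = E + 9.9·(0.868, -0.497) = (53.8, 37.0). Then |TS| = |S − T| = 65.3.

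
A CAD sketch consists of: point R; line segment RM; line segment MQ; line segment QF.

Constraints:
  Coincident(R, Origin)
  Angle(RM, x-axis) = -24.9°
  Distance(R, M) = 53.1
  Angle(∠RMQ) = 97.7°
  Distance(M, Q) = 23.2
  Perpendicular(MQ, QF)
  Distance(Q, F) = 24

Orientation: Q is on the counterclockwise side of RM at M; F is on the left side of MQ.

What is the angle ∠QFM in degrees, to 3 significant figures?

44.0°

∠RMQ = 97.7°, so MQ runs at -24.9° + (180° − 97.7°) = 57.4° from the x-axis; with |MQ| = 23.2, Q = M + 23.2·(cos 57.4°, sin 57.4°) = (60.7, -2.81). MQ ⟂ QF; with |QF| = 24.0 on the left of MQ, F = Q + 24.0·(-0.842, 0.539) = (40.4, 10.1). Then cos ∠QFM = FQ·FM / (|FQ||FM|), giving 44.0°.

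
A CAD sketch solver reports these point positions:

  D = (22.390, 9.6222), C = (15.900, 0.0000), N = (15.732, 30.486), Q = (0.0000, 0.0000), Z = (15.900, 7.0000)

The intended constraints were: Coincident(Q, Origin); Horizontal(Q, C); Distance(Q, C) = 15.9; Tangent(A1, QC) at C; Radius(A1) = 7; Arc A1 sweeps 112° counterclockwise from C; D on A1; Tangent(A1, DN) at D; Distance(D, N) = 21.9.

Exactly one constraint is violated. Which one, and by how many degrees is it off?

Tangent(A1, DN) at D — off by 4.30°.

Q = (0.00, 0.00) ✓; Q.y = 0.00, C.y = 0.00 ✓; |QC| = 15.90 ✓; ∠(ZC, CQ) = 90.00° ✓; |ZC| = 7.000 ✓; bearing(Z→D) − bearing(Z→C) = 112.0° ✓; |ZD| = 7.000 ✓; ∠(ZD, DN) = 94.30° ✗; |DN| = 21.90 ✓.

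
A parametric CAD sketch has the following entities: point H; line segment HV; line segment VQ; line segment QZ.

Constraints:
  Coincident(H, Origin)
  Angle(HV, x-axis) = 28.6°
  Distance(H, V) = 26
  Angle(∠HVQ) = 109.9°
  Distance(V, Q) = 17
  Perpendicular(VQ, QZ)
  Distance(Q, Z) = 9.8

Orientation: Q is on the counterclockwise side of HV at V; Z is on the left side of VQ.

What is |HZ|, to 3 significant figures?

29.7

∠HVQ = 109.9°, so VQ runs at 28.6° + (180° − 109.9°) = 98.7° from the x-axis; with |VQ| = 17.0, Q = V + 17.0·(cos 98.7°, sin 98.7°) = (20.3, 29.3). The perpendicularity gives QZ at right angles to VQ; with |QZ| = 9.8 on the left of VQ, Z = Q + 9.8·(-0.988, -0.151) = (10.6, 27.8). Then |HZ| = |Z − H| = 29.7.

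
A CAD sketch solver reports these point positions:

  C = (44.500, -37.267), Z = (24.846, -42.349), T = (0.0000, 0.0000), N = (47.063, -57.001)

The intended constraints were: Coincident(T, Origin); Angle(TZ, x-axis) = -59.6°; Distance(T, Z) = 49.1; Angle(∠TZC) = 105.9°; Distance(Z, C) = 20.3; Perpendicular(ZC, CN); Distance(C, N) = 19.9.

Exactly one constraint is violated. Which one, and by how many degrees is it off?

Perpendicular(ZC, CN) — off by 7.10°.

T = (0.00, 0.00) ✓; TZ at -59.60° ✓; |TZ| = 49.10 ✓; ∠TZC = 105.9° ✓; |ZC| = 20.30 ✓; ∠(ZC, CN) = 97.10° ✗; |CN| = 19.90 ✓.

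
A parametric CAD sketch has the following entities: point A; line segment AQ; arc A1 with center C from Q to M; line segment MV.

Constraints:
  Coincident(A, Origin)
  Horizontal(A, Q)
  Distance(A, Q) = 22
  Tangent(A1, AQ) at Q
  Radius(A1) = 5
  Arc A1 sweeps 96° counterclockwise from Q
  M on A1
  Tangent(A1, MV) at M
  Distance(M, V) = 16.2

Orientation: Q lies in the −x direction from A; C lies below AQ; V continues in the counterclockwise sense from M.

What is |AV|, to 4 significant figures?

33.27

A is at the origin; AQ is horizontal with |AQ| = 22.0 and Q on the −x side, so Q = (-22.00, 0.000). Since A1 is tangent to AQ there, CQ ⟂ AQ, so C = Q + (0, -5) = (-22.00, -5.000). On A1, Q sits at bearing 90° from C; a 96° counterclockwise sweep puts M at bearing 186°, so M = C + 5.0·(cos 186°, sin 186°) = (-26.97, -5.523). Since A1 is tangent to MV there, CM ⟂ MV, so MV runs along (−sin 186°, cos 186°); with |MV| = 16.2, V = (-25.28, -21.63). Then |AV| = |V − A| = 33.27.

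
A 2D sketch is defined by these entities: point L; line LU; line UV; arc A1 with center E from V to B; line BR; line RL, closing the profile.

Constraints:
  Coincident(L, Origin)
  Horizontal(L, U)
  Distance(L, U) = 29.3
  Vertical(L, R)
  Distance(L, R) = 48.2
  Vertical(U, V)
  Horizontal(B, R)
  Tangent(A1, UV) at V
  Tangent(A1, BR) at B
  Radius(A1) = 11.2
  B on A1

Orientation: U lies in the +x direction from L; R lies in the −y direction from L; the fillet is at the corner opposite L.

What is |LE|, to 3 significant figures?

41.2

L and R share the same x with |LR| = 48.2 and R on the −y side, so R = (0.00, -48.2). The virtual corner opposite L is at (29.3, -48.2). The tangent condition forces EV to be normal to UV and since A1 is tangent to BR there, EB ⟂ BR, with radius 11.2, so the center E sits 11.2 in from both sides at E = (18.1, -37.0). Then |LE| = |E − L| = 41.2.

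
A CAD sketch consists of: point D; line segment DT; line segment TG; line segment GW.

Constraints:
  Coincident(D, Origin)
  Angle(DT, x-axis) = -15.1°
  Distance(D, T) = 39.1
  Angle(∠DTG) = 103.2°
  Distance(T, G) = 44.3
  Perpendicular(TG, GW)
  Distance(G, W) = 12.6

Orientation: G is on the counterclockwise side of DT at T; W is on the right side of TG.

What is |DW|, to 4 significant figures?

73.49

∠DTG = 103.2°, so TG runs at -15.1° + (180° − 103.2°) = 61.70° from the x-axis; with |TG| = 44.3, G = T + 44.3·(cos 61.70°, sin 61.70°) = (58.75, 28.82). TG ⟂ GW; with |GW| = 12.6 on the right of TG, W = G + 12.6·(0.8805, -0.4741) = (69.85, 22.85). Then |DW| = |W − D| = 73.49.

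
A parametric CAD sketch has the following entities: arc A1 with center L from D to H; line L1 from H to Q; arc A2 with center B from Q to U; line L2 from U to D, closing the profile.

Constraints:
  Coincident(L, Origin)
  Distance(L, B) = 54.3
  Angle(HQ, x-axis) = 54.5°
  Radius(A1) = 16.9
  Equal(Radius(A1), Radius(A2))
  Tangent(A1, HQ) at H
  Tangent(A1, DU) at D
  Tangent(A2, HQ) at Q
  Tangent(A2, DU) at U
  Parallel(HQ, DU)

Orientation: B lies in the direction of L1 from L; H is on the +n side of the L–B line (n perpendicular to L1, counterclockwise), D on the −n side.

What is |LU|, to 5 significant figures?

56.869

The slot axis is L1's direction at 54.5°, so u = (cos 54.5°, sin 54.5°) = (0.58070, 0.81412) and n = (−sin 54.5°, cos 54.5°) = (-0.81412, 0.58070). L is at the origin and B lies 54.3 along u from L, so B = 54.3·u = (31.532, 44.206). Tangency of A1 to both parallel lines with radius 16.9 puts H and D at L ± 16.9·n: H = (-13.759, 9.8139), D = (13.759, -9.8139). Equal radii place Q and U the same way about B: Q = B + 16.9·n = (17.774, 54.020), U = B − 16.9·n = (45.291, 34.393). Then |LU| = |U − L| = 56.869.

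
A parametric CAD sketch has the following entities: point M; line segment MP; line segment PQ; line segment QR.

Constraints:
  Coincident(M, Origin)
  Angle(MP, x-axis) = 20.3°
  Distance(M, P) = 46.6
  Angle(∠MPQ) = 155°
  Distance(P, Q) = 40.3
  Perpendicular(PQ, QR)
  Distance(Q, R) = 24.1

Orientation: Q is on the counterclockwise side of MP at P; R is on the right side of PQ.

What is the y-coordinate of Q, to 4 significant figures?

44.81

M is at the origin; MP runs at 20.3° with length 46.6, so P = 46.6·(cos 20.3°, sin 20.3°) = (43.71, 16.17). ∠MPQ = 155.0°, so PQ runs at 20.3° + (180° − 155.0°) = 45.30° from the x-axis; with |PQ| = 40.3, Q = P + 40.3·(cos 45.30°, sin 45.30°) = (72.05, 44.81). So Q.y = 44.81.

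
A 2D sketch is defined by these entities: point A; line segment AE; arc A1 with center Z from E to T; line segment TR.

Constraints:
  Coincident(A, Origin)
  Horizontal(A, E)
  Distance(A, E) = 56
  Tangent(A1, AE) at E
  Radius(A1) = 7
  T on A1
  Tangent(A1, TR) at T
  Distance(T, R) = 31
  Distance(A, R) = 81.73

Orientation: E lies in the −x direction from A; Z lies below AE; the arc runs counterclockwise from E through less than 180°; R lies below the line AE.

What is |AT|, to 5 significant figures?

62.533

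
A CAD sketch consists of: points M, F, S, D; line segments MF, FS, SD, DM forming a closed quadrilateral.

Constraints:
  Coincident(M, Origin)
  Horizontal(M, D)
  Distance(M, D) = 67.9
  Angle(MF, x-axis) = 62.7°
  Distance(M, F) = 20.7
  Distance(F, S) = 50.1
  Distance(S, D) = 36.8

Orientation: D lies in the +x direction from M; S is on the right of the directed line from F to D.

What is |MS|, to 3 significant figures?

44.7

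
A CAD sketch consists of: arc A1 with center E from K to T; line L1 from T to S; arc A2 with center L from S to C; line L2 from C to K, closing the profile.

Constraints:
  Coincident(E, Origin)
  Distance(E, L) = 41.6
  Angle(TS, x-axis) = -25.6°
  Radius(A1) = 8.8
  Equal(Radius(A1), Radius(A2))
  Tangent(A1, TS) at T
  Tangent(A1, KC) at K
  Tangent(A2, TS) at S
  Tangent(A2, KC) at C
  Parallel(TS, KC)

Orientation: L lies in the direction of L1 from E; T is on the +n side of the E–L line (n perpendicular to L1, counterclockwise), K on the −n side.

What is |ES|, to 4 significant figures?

42.52

Tangency of A1 to both parallel lines with radius 8.8 puts T and K at E ± 8.8·n: T = (3.802, 7.936), K = (-3.802, -7.936). Equal radii place S and C the same way about L: S = L + 8.8·n = (41.32, -10.04), C = L − 8.8·n = (33.71, -25.91). Then |ES| = |S − E| = 42.52.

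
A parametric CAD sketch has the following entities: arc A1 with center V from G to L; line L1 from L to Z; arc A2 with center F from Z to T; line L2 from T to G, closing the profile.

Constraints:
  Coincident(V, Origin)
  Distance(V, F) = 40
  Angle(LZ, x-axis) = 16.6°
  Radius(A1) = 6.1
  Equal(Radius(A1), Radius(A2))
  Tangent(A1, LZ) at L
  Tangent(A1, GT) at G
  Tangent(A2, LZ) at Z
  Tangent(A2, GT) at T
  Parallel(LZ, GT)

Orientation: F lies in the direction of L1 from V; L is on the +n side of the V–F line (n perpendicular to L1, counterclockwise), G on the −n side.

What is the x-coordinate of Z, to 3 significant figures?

36.6

The slot axis is L1's direction at 16.6°, so u = (cos 16.6°, sin 16.6°) = (0.958, 0.286) and n = (−sin 16.6°, cos 16.6°) = (-0.286, 0.958). V is at the origin and F lies 40.0 along u from V, so F = 40.0·u = (38.3, 11.4). Tangency of A1 to both parallel lines with radius 6.1 puts L and G at V ± 6.1·n: L = (-1.74, 5.85), G = (1.74, -5.85). Equal radii place Z and T the same way about F: Z = F + 6.1·n = (36.6, 17.3), T = F − 6.1·n = (40.1, 5.58). So Z.x = 36.6.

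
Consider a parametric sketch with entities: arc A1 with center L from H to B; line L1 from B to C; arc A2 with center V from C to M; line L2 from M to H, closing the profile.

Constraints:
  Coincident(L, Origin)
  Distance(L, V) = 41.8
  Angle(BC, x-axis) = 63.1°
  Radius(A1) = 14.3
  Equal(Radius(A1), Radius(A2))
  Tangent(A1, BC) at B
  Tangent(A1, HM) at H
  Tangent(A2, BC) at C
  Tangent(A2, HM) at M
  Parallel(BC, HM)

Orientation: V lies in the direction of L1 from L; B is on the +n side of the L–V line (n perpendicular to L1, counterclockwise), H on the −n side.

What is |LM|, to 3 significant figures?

44.2

The slot axis is L1's direction at 63.1°, so u = (cos 63.1°, sin 63.1°) = (0.452, 0.892) and n = (−sin 63.1°, cos 63.1°) = (-0.892, 0.452). L is at the origin and V lies 41.8 along u from L, so V = 41.8·u = (18.9, 37.3). Tangency of A1 to both parallel lines with radius 14.3 puts B and H at L ± 14.3·n: B = (-12.8, 6.47), H = (12.8, -6.47). Equal radii place C and M the same way about V: C = V + 14.3·n = (6.16, 43.7), M = V − 14.3·n = (31.7, 30.8). Then |LM| = |M − L| = 44.2.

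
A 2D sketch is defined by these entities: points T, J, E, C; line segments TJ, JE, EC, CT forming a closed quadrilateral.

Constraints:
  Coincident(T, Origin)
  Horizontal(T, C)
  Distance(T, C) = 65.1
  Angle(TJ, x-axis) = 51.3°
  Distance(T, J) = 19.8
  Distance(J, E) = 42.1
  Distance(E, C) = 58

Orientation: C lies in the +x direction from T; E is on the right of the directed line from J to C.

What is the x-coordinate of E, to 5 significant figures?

13.575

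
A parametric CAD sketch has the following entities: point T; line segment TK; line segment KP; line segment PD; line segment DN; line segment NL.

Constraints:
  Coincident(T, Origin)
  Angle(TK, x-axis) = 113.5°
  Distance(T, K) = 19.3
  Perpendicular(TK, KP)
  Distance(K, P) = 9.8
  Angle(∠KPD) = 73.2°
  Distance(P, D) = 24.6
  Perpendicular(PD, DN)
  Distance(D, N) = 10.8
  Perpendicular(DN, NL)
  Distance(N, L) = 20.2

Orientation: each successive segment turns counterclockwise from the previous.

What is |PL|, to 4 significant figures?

11.66

PD is perpendicular to DN, so DN runs at 40.30°; with |DN| = 10.8, N = (7.465, 2.015). The perpendicularity gives NL at right angles to DN, so NL runs at 130.3°; with |NL| = 20.2, L = (-5.600, 17.42). Then |PL| = |L − P| = 11.66.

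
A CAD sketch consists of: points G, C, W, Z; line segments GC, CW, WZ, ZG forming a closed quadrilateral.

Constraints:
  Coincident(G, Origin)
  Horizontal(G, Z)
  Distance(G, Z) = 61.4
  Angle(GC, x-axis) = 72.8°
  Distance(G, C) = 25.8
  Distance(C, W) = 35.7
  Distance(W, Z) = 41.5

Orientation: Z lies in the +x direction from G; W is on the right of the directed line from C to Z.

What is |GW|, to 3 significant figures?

22.5

Checks: |CW| = 35.70 ✓; |WZ| = 41.50 ✓.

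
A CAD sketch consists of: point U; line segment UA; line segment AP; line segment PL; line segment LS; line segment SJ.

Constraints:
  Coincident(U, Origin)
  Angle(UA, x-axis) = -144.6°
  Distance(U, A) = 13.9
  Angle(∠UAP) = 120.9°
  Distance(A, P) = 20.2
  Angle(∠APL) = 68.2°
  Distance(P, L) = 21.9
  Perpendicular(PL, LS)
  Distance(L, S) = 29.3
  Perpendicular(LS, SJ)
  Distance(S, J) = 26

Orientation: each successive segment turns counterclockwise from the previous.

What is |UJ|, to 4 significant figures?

26.67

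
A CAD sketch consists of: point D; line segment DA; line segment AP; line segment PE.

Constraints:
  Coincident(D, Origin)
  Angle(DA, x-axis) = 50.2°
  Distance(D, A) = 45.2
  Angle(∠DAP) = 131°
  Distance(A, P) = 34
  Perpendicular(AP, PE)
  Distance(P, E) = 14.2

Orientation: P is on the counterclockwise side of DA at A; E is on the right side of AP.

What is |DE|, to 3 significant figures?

79.9

D is at the origin; DA runs at 50.2° with length 45.2, so A = 45.2·(cos 50.2°, sin 50.2°) = (28.9, 34.7). ∠DAP = 131.0°, so AP runs at 50.2° + (180° − 131.0°) = 99.2° from the x-axis; with |AP| = 34.0, P = A + 34.0·(cos 99.2°, sin 99.2°) = (23.5, 68.3). The perpendicularity gives PE at right angles to AP; with |PE| = 14.2 on the right of AP, E = P + 14.2·(0.987, 0.160) = (37.5, 70.6). Then |DE| = |E − D| = 79.9.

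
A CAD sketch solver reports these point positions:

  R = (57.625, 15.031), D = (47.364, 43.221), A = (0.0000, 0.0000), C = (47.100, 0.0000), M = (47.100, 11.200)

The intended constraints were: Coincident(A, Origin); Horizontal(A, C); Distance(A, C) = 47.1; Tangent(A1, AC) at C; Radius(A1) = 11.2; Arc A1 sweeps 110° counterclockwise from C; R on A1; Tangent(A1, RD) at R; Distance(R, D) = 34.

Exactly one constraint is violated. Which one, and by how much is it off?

Distance(R, D) = 34 — off by 4.00.

A = (0.00, 0.00) ✓; A.y = 0.00, C.y = 0.00 ✓; |AC| = 47.10 ✓; ∠(MC, CA) = 90.00° ✓; |MC| = 11.20 ✓; bearing(M→R) − bearing(M→C) = 110.0° ✓; |MR| = 11.20 ✓; ∠(MR, RD) = 90.00° ✓; |RD| = 30.00 ✗.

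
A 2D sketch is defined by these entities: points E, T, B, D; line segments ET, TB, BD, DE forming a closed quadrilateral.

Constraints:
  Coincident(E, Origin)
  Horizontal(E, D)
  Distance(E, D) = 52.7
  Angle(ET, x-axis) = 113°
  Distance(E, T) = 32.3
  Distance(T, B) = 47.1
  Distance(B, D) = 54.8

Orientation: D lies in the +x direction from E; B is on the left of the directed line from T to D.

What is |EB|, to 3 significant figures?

58.2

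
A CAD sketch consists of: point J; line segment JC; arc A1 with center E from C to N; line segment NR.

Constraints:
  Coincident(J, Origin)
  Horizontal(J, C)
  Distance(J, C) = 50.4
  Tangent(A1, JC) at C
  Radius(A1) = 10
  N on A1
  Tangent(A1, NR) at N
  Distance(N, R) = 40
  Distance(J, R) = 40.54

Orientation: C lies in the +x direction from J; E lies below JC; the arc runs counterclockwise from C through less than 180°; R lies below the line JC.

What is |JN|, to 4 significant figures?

42.57

Checks: |EC| = 10.00 ✓; |EN| = 10.00 ✓; ∠(EN, NR) = 90.00° ✓; |NR| = 40.00 ✓; |JR| = 40.54 ✓.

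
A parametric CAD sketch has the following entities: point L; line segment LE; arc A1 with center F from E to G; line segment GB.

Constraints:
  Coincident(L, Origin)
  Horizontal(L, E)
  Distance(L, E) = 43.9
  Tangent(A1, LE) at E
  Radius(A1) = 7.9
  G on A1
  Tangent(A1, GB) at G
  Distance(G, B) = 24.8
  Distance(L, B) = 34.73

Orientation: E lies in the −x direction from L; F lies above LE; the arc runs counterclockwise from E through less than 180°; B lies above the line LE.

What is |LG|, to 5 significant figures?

37.356

L is at the origin; L and E share the same y with |LE| = 43.9 and E on the −x side, so E = (-43.900, 0.0000). Since A1 is tangent to LE there, FE ⟂ LE, so F = E + (0, 7.9) = (-43.900, 7.9000). Since FG ⟂ GB (tangency), |FB| = √(7.9² + 24.8²) = 26.028 regardless of where G sits on A1. So B lies on both circle(L, 34.73) and circle(F, 26.028); the above-LE intersection is B = (-24.200, 24.911). G is the foot of the tangent from B: G = (-37.166, 3.7698).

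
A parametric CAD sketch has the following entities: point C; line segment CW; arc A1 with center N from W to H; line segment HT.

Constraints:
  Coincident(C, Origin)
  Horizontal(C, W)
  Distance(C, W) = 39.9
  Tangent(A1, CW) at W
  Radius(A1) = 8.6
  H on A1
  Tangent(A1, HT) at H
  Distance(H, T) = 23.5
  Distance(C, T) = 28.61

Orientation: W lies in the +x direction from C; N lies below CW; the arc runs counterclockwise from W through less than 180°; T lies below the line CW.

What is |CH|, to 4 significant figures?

33.31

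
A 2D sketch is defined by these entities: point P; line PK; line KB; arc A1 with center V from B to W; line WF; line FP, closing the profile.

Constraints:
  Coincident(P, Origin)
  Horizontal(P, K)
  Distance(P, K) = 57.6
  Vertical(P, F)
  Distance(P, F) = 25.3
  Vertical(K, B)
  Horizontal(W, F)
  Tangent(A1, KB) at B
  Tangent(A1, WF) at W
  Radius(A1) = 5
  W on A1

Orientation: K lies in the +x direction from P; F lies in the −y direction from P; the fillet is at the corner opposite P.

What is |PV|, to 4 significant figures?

56.38

P is at the origin; PK is horizontal with |PK| = 57.6 and K on the +x side, so K = (57.60, 0.000). P and F share the same x with |PF| = 25.3 and F on the −y side, so F = (0.000, -25.30). The virtual corner opposite P is at (57.60, -25.30). Since A1 is tangent to KB there, VB ⟂ KB and the tangent condition forces VW to be normal to WF, with radius 5.0, so the center V sits 5.0 in from both sides at V = (52.60, -20.30). Then |PV| = |V − P| = 56.38.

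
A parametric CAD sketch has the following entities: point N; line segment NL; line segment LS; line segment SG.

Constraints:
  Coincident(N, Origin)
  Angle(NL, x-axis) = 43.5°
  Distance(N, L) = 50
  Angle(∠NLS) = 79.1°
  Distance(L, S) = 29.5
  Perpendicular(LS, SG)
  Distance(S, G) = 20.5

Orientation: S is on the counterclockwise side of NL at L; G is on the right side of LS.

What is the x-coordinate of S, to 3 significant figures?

12.3

N is at the origin; NL runs at 43.5° with length 50.0, so L = 50.0·(cos 43.5°, sin 43.5°) = (36.3, 34.4). ∠NLS = 79.1°, so LS runs at 43.5° + (180° − 79.1°) = 144° from the x-axis; with |LS| = 29.5, S = L + 29.5·(cos 144°, sin 144°) = (12.3, 51.6). So S.x = 12.3.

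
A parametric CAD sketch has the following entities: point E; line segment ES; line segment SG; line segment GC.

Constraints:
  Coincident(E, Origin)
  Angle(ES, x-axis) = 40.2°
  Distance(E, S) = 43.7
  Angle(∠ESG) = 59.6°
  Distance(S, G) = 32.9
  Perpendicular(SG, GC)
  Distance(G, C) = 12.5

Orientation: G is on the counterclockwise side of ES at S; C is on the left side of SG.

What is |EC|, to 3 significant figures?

27.4

E is at the origin; ES runs at 40.2° with length 43.7, so S = 43.7·(cos 40.2°, sin 40.2°) = (33.4, 28.2). ∠ESG = 59.6°, so SG runs at 40.2° + (180° − 59.6°) = 161° from the x-axis; with |SG| = 32.9, G = S + 32.9·(cos 161°, sin 161°) = (2.35, 39.1). SG is perpendicular to GC; with |GC| = 12.5 on the left of SG, C = G + 12.5·(-0.332, -0.943) = (-1.81, 27.3). Then |EC| = |C − E| = 27.4.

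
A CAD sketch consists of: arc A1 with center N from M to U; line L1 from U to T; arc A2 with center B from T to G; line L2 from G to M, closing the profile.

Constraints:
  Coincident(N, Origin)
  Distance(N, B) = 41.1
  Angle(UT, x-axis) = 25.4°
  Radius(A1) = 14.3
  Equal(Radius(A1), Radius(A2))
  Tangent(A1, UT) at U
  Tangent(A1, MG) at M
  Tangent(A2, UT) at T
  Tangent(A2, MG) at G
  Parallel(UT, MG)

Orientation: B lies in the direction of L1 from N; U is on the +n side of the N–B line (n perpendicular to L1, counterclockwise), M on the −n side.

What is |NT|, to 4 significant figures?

43.52

The slot axis is L1's direction at 25.4°, so u = (cos 25.4°, sin 25.4°) = (0.9033, 0.4289) and n = (−sin 25.4°, cos 25.4°) = (-0.4289, 0.9033). N is at the origin and B lies 41.1 along u from N, so B = 41.1·u = (37.13, 17.63). Tangency of A1 to both parallel lines with radius 14.3 puts U and M at N ± 14.3·n: U = (-6.134, 12.92), M = (6.134, -12.92). Equal radii place T and G the same way about B: T = B + 14.3·n = (30.99, 30.55), G = B − 14.3·n = (43.26, 4.712). Then |NT| = |T − N| = 43.52.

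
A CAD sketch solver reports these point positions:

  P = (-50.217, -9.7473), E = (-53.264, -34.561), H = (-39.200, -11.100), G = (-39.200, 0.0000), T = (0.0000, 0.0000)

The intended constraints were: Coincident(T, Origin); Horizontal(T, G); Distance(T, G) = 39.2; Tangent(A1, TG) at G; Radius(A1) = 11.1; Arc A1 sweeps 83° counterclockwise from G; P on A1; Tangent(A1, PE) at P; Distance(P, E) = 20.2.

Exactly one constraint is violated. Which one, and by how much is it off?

Distance(P, E) = 20.2 — off by 4.80.

T = (0.00, 0.00) ✓; T.y = 0.00, G.y = 0.00 ✓; |TG| = 39.20 ✓; ∠(HG, GT) = 90.00° ✓; |HG| = 11.10 ✓; bearing(H→P) − bearing(H→G) = 83.00° ✓; |HP| = 11.10 ✓; ∠(HP, PE) = 90.00° ✓; |PE| = 25.00 ✗.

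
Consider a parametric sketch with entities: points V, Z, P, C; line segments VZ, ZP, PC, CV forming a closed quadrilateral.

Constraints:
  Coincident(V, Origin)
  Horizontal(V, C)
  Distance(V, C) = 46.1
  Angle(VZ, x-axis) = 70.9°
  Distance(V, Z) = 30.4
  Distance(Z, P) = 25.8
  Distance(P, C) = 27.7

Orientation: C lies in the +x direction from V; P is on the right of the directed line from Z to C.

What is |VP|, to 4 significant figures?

19.29

V is at the origin; VC is horizontal with |VC| = 46.1 and C in +x, so C = (46.1, 0). VZ runs at 70.9° with |VZ| = 30.4, so Z = (9.947, 28.73). P is determined by |ZP| = 25.8 and |PC| = 27.7 together: it lies at the intersection of circle(Z, 25.8) and circle(C, 27.7). With |ZC| = 46.18, the foot of the radical line on ZC is 21.99 from Z and the perpendicular offset is √(25.8² − 21.99²) = 13.50. Taking the right-of-ZC solution: P = (18.76, 4.480).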